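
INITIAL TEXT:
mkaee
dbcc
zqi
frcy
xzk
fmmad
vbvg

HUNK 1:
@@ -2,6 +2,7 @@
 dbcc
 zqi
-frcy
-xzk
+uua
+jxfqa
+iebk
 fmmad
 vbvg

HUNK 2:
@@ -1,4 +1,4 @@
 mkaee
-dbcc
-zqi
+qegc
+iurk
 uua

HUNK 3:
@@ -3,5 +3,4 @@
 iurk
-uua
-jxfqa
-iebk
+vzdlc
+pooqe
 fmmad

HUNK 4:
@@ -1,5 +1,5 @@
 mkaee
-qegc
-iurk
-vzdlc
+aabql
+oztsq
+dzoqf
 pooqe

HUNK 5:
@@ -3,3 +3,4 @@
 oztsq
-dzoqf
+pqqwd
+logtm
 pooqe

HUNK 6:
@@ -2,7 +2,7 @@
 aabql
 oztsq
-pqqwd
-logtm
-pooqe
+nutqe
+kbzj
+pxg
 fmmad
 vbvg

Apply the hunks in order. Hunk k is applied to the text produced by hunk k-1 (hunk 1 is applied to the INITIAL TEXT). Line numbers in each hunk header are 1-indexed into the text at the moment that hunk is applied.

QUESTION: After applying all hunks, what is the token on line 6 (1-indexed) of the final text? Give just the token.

Hunk 1: at line 2 remove [frcy,xzk] add [uua,jxfqa,iebk] -> 8 lines: mkaee dbcc zqi uua jxfqa iebk fmmad vbvg
Hunk 2: at line 1 remove [dbcc,zqi] add [qegc,iurk] -> 8 lines: mkaee qegc iurk uua jxfqa iebk fmmad vbvg
Hunk 3: at line 3 remove [uua,jxfqa,iebk] add [vzdlc,pooqe] -> 7 lines: mkaee qegc iurk vzdlc pooqe fmmad vbvg
Hunk 4: at line 1 remove [qegc,iurk,vzdlc] add [aabql,oztsq,dzoqf] -> 7 lines: mkaee aabql oztsq dzoqf pooqe fmmad vbvg
Hunk 5: at line 3 remove [dzoqf] add [pqqwd,logtm] -> 8 lines: mkaee aabql oztsq pqqwd logtm pooqe fmmad vbvg
Hunk 6: at line 2 remove [pqqwd,logtm,pooqe] add [nutqe,kbzj,pxg] -> 8 lines: mkaee aabql oztsq nutqe kbzj pxg fmmad vbvg
Final line 6: pxg

Answer: pxg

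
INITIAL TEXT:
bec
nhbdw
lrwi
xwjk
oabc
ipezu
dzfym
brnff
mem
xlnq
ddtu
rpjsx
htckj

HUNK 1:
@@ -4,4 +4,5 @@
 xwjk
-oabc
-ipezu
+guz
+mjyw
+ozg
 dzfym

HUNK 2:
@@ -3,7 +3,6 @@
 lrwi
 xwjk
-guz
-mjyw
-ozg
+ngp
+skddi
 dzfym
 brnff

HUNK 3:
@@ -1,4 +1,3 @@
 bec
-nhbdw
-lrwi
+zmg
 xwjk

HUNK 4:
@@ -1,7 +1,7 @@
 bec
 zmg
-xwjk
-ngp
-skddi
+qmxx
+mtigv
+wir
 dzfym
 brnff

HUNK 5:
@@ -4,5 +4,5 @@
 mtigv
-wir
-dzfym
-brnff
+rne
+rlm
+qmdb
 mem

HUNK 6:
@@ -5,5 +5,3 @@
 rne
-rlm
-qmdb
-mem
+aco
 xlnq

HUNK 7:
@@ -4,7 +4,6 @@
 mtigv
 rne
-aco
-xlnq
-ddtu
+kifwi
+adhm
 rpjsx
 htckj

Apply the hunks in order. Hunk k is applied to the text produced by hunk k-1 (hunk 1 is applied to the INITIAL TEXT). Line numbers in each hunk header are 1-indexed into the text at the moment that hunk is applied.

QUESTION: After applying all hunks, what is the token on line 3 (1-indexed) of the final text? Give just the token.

Answer: qmxx

Derivation:
Hunk 1: at line 4 remove [oabc,ipezu] add [guz,mjyw,ozg] -> 14 lines: bec nhbdw lrwi xwjk guz mjyw ozg dzfym brnff mem xlnq ddtu rpjsx htckj
Hunk 2: at line 3 remove [guz,mjyw,ozg] add [ngp,skddi] -> 13 lines: bec nhbdw lrwi xwjk ngp skddi dzfym brnff mem xlnq ddtu rpjsx htckj
Hunk 3: at line 1 remove [nhbdw,lrwi] add [zmg] -> 12 lines: bec zmg xwjk ngp skddi dzfym brnff mem xlnq ddtu rpjsx htckj
Hunk 4: at line 1 remove [xwjk,ngp,skddi] add [qmxx,mtigv,wir] -> 12 lines: bec zmg qmxx mtigv wir dzfym brnff mem xlnq ddtu rpjsx htckj
Hunk 5: at line 4 remove [wir,dzfym,brnff] add [rne,rlm,qmdb] -> 12 lines: bec zmg qmxx mtigv rne rlm qmdb mem xlnq ddtu rpjsx htckj
Hunk 6: at line 5 remove [rlm,qmdb,mem] add [aco] -> 10 lines: bec zmg qmxx mtigv rne aco xlnq ddtu rpjsx htckj
Hunk 7: at line 4 remove [aco,xlnq,ddtu] add [kifwi,adhm] -> 9 lines: bec zmg qmxx mtigv rne kifwi adhm rpjsx htckj
Final line 3: qmxx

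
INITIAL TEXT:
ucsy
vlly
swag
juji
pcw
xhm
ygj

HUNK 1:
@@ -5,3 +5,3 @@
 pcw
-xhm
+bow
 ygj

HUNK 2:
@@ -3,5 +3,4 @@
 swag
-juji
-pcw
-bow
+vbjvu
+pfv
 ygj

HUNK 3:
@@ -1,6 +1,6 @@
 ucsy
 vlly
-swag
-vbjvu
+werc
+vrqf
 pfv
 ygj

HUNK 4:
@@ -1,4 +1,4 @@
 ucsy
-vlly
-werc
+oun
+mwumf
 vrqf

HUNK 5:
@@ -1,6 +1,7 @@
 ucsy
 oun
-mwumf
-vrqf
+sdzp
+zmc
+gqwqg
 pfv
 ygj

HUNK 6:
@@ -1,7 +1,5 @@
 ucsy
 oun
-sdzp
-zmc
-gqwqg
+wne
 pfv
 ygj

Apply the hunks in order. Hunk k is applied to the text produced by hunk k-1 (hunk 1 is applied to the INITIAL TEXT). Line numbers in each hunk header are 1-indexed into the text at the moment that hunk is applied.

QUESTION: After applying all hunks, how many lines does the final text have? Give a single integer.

Hunk 1: at line 5 remove [xhm] add [bow] -> 7 lines: ucsy vlly swag juji pcw bow ygj
Hunk 2: at line 3 remove [juji,pcw,bow] add [vbjvu,pfv] -> 6 lines: ucsy vlly swag vbjvu pfv ygj
Hunk 3: at line 1 remove [swag,vbjvu] add [werc,vrqf] -> 6 lines: ucsy vlly werc vrqf pfv ygj
Hunk 4: at line 1 remove [vlly,werc] add [oun,mwumf] -> 6 lines: ucsy oun mwumf vrqf pfv ygj
Hunk 5: at line 1 remove [mwumf,vrqf] add [sdzp,zmc,gqwqg] -> 7 lines: ucsy oun sdzp zmc gqwqg pfv ygj
Hunk 6: at line 1 remove [sdzp,zmc,gqwqg] add [wne] -> 5 lines: ucsy oun wne pfv ygj
Final line count: 5

Answer: 5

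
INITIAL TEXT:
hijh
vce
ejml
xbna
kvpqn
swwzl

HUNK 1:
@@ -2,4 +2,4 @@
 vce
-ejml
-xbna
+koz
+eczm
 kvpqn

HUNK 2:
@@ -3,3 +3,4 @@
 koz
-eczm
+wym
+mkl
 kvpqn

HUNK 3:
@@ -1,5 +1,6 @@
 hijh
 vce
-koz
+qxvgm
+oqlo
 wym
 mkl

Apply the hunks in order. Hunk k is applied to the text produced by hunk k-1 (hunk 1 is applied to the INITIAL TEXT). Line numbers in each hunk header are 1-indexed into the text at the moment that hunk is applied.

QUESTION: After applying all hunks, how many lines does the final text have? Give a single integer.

Hunk 1: at line 2 remove [ejml,xbna] add [koz,eczm] -> 6 lines: hijh vce koz eczm kvpqn swwzl
Hunk 2: at line 3 remove [eczm] add [wym,mkl] -> 7 lines: hijh vce koz wym mkl kvpqn swwzl
Hunk 3: at line 1 remove [koz] add [qxvgm,oqlo] -> 8 lines: hijh vce qxvgm oqlo wym mkl kvpqn swwzl
Final line count: 8

Answer: 8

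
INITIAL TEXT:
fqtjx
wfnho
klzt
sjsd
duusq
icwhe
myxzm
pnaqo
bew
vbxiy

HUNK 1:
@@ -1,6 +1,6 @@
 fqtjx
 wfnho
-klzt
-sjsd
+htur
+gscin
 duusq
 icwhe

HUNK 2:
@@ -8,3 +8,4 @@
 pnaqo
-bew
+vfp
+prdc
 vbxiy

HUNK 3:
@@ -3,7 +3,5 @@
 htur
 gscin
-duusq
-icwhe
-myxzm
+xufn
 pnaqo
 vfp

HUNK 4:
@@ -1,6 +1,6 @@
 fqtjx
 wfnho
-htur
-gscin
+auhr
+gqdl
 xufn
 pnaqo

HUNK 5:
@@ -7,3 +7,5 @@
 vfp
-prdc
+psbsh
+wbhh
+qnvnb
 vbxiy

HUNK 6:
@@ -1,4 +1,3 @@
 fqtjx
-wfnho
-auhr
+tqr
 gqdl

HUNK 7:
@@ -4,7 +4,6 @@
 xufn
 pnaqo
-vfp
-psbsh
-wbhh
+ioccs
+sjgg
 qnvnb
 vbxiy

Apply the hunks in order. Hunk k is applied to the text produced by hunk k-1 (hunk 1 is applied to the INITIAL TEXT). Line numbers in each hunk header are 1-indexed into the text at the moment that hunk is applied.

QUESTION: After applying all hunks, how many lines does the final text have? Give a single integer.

Answer: 9

Derivation:
Hunk 1: at line 1 remove [klzt,sjsd] add [htur,gscin] -> 10 lines: fqtjx wfnho htur gscin duusq icwhe myxzm pnaqo bew vbxiy
Hunk 2: at line 8 remove [bew] add [vfp,prdc] -> 11 lines: fqtjx wfnho htur gscin duusq icwhe myxzm pnaqo vfp prdc vbxiy
Hunk 3: at line 3 remove [duusq,icwhe,myxzm] add [xufn] -> 9 lines: fqtjx wfnho htur gscin xufn pnaqo vfp prdc vbxiy
Hunk 4: at line 1 remove [htur,gscin] add [auhr,gqdl] -> 9 lines: fqtjx wfnho auhr gqdl xufn pnaqo vfp prdc vbxiy
Hunk 5: at line 7 remove [prdc] add [psbsh,wbhh,qnvnb] -> 11 lines: fqtjx wfnho auhr gqdl xufn pnaqo vfp psbsh wbhh qnvnb vbxiy
Hunk 6: at line 1 remove [wfnho,auhr] add [tqr] -> 10 lines: fqtjx tqr gqdl xufn pnaqo vfp psbsh wbhh qnvnb vbxiy
Hunk 7: at line 4 remove [vfp,psbsh,wbhh] add [ioccs,sjgg] -> 9 lines: fqtjx tqr gqdl xufn pnaqo ioccs sjgg qnvnb vbxiy
Final line count: 9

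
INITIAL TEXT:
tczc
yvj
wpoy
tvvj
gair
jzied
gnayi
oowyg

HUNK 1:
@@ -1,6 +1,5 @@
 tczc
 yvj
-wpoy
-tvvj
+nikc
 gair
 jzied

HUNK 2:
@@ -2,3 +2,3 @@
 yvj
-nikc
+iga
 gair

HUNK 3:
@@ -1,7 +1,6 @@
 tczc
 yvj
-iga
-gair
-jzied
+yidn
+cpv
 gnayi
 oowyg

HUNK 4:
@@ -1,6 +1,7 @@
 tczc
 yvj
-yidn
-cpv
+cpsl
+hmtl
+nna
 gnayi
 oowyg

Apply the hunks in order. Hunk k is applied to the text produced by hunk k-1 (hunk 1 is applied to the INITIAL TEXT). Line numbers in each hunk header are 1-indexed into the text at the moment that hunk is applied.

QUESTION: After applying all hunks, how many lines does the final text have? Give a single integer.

Answer: 7

Derivation:
Hunk 1: at line 1 remove [wpoy,tvvj] add [nikc] -> 7 lines: tczc yvj nikc gair jzied gnayi oowyg
Hunk 2: at line 2 remove [nikc] add [iga] -> 7 lines: tczc yvj iga gair jzied gnayi oowyg
Hunk 3: at line 1 remove [iga,gair,jzied] add [yidn,cpv] -> 6 lines: tczc yvj yidn cpv gnayi oowyg
Hunk 4: at line 1 remove [yidn,cpv] add [cpsl,hmtl,nna] -> 7 lines: tczc yvj cpsl hmtl nna gnayi oowyg
Final line count: 7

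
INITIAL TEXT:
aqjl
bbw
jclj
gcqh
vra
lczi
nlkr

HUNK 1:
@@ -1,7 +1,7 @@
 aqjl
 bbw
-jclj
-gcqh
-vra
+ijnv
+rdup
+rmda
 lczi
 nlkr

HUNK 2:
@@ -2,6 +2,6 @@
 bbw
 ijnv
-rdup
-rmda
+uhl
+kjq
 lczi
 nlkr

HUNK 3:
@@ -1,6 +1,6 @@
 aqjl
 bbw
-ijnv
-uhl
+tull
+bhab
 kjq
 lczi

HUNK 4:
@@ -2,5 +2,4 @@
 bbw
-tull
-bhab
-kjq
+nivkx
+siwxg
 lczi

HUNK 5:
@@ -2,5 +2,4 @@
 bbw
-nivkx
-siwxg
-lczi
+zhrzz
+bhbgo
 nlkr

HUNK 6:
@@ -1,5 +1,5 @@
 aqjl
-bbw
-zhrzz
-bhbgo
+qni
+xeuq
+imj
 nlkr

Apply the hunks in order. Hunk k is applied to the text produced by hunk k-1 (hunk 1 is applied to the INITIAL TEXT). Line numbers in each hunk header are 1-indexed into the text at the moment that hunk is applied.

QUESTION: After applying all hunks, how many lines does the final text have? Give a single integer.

Hunk 1: at line 1 remove [jclj,gcqh,vra] add [ijnv,rdup,rmda] -> 7 lines: aqjl bbw ijnv rdup rmda lczi nlkr
Hunk 2: at line 2 remove [rdup,rmda] add [uhl,kjq] -> 7 lines: aqjl bbw ijnv uhl kjq lczi nlkr
Hunk 3: at line 1 remove [ijnv,uhl] add [tull,bhab] -> 7 lines: aqjl bbw tull bhab kjq lczi nlkr
Hunk 4: at line 2 remove [tull,bhab,kjq] add [nivkx,siwxg] -> 6 lines: aqjl bbw nivkx siwxg lczi nlkr
Hunk 5: at line 2 remove [nivkx,siwxg,lczi] add [zhrzz,bhbgo] -> 5 lines: aqjl bbw zhrzz bhbgo nlkr
Hunk 6: at line 1 remove [bbw,zhrzz,bhbgo] add [qni,xeuq,imj] -> 5 lines: aqjl qni xeuq imj nlkr
Final line count: 5

Answer: 5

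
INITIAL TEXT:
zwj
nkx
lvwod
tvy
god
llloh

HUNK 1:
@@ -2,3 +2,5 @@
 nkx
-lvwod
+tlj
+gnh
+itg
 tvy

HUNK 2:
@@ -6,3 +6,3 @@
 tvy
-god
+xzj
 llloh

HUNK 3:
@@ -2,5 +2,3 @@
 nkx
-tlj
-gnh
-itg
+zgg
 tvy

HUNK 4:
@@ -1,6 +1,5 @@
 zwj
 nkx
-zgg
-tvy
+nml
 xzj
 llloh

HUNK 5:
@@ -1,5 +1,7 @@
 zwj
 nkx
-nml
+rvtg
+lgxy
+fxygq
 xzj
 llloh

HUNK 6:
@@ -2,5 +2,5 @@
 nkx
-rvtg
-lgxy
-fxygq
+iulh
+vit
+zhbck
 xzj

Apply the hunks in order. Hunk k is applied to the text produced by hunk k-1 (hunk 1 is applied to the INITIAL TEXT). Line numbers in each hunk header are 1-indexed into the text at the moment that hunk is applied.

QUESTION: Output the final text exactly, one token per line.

Hunk 1: at line 2 remove [lvwod] add [tlj,gnh,itg] -> 8 lines: zwj nkx tlj gnh itg tvy god llloh
Hunk 2: at line 6 remove [god] add [xzj] -> 8 lines: zwj nkx tlj gnh itg tvy xzj llloh
Hunk 3: at line 2 remove [tlj,gnh,itg] add [zgg] -> 6 lines: zwj nkx zgg tvy xzj llloh
Hunk 4: at line 1 remove [zgg,tvy] add [nml] -> 5 lines: zwj nkx nml xzj llloh
Hunk 5: at line 1 remove [nml] add [rvtg,lgxy,fxygq] -> 7 lines: zwj nkx rvtg lgxy fxygq xzj llloh
Hunk 6: at line 2 remove [rvtg,lgxy,fxygq] add [iulh,vit,zhbck] -> 7 lines: zwj nkx iulh vit zhbck xzj llloh

Answer: zwj
nkx
iulh
vit
zhbck
xzj
llloh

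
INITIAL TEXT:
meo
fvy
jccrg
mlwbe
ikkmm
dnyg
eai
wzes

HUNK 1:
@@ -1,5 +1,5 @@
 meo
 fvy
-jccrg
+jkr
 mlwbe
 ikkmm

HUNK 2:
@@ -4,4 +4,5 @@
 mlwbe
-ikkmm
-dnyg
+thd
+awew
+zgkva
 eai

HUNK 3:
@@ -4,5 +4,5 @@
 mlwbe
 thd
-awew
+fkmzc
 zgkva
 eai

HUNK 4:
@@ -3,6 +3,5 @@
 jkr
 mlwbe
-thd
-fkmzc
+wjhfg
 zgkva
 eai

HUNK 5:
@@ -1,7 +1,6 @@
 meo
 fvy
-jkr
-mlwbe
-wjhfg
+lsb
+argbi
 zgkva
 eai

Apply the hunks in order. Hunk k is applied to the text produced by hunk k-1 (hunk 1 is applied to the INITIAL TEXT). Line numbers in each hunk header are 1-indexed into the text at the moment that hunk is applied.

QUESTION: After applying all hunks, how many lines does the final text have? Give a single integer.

Answer: 7

Derivation:
Hunk 1: at line 1 remove [jccrg] add [jkr] -> 8 lines: meo fvy jkr mlwbe ikkmm dnyg eai wzes
Hunk 2: at line 4 remove [ikkmm,dnyg] add [thd,awew,zgkva] -> 9 lines: meo fvy jkr mlwbe thd awew zgkva eai wzes
Hunk 3: at line 4 remove [awew] add [fkmzc] -> 9 lines: meo fvy jkr mlwbe thd fkmzc zgkva eai wzes
Hunk 4: at line 3 remove [thd,fkmzc] add [wjhfg] -> 8 lines: meo fvy jkr mlwbe wjhfg zgkva eai wzes
Hunk 5: at line 1 remove [jkr,mlwbe,wjhfg] add [lsb,argbi] -> 7 lines: meo fvy lsb argbi zgkva eai wzes
Final line count: 7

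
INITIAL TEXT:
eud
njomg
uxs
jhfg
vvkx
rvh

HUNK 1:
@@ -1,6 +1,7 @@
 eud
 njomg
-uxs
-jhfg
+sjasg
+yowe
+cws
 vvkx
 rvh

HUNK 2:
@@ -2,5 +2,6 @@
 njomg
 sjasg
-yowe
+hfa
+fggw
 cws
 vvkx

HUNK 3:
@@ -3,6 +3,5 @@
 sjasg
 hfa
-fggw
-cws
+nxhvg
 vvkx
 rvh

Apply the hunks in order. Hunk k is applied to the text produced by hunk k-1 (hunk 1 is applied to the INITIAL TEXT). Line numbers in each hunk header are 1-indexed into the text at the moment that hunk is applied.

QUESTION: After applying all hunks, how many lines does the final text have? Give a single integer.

Hunk 1: at line 1 remove [uxs,jhfg] add [sjasg,yowe,cws] -> 7 lines: eud njomg sjasg yowe cws vvkx rvh
Hunk 2: at line 2 remove [yowe] add [hfa,fggw] -> 8 lines: eud njomg sjasg hfa fggw cws vvkx rvh
Hunk 3: at line 3 remove [fggw,cws] add [nxhvg] -> 7 lines: eud njomg sjasg hfa nxhvg vvkx rvh
Final line count: 7

Answer: 7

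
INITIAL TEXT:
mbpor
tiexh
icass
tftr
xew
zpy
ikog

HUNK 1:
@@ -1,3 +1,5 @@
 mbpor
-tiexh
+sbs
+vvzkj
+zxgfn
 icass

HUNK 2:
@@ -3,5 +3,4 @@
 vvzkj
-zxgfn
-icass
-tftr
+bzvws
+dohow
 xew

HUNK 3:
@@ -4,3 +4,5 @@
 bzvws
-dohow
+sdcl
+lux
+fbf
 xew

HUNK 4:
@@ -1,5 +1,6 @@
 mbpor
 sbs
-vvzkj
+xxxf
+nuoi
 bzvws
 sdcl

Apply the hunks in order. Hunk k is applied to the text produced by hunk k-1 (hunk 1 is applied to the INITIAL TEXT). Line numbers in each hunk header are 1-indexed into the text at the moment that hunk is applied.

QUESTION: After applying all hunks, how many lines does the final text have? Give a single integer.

Answer: 11

Derivation:
Hunk 1: at line 1 remove [tiexh] add [sbs,vvzkj,zxgfn] -> 9 lines: mbpor sbs vvzkj zxgfn icass tftr xew zpy ikog
Hunk 2: at line 3 remove [zxgfn,icass,tftr] add [bzvws,dohow] -> 8 lines: mbpor sbs vvzkj bzvws dohow xew zpy ikog
Hunk 3: at line 4 remove [dohow] add [sdcl,lux,fbf] -> 10 lines: mbpor sbs vvzkj bzvws sdcl lux fbf xew zpy ikog
Hunk 4: at line 1 remove [vvzkj] add [xxxf,nuoi] -> 11 lines: mbpor sbs xxxf nuoi bzvws sdcl lux fbf xew zpy ikog
Final line count: 11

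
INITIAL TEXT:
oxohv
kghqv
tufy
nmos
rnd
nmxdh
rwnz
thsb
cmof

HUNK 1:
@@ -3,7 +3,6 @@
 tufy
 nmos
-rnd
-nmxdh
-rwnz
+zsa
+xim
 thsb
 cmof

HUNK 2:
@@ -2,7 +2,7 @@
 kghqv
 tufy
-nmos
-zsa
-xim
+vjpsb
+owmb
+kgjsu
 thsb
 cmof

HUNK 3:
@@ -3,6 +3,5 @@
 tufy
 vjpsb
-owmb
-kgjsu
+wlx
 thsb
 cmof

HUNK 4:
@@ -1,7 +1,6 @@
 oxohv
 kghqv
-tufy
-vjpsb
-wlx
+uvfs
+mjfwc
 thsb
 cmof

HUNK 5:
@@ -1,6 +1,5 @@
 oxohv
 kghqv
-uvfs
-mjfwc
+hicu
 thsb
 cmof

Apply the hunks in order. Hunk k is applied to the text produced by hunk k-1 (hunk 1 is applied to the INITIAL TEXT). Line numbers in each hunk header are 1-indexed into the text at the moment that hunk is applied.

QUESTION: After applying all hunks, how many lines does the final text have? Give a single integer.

Answer: 5

Derivation:
Hunk 1: at line 3 remove [rnd,nmxdh,rwnz] add [zsa,xim] -> 8 lines: oxohv kghqv tufy nmos zsa xim thsb cmof
Hunk 2: at line 2 remove [nmos,zsa,xim] add [vjpsb,owmb,kgjsu] -> 8 lines: oxohv kghqv tufy vjpsb owmb kgjsu thsb cmof
Hunk 3: at line 3 remove [owmb,kgjsu] add [wlx] -> 7 lines: oxohv kghqv tufy vjpsb wlx thsb cmof
Hunk 4: at line 1 remove [tufy,vjpsb,wlx] add [uvfs,mjfwc] -> 6 lines: oxohv kghqv uvfs mjfwc thsb cmof
Hunk 5: at line 1 remove [uvfs,mjfwc] add [hicu] -> 5 lines: oxohv kghqv hicu thsb cmof
Final line count: 5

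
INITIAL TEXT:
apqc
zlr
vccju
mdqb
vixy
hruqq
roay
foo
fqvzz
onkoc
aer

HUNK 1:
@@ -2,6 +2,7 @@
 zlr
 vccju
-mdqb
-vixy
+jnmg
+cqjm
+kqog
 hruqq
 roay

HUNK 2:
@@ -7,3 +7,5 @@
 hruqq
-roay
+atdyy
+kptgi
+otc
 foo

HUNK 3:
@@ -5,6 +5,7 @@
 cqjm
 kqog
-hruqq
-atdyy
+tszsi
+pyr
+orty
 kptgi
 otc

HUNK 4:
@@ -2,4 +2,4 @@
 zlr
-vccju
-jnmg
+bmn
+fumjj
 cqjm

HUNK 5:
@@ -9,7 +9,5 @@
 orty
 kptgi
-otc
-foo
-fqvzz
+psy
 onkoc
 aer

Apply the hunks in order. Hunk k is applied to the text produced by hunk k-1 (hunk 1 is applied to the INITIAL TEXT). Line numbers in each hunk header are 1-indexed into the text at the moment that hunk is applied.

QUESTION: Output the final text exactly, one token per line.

Hunk 1: at line 2 remove [mdqb,vixy] add [jnmg,cqjm,kqog] -> 12 lines: apqc zlr vccju jnmg cqjm kqog hruqq roay foo fqvzz onkoc aer
Hunk 2: at line 7 remove [roay] add [atdyy,kptgi,otc] -> 14 lines: apqc zlr vccju jnmg cqjm kqog hruqq atdyy kptgi otc foo fqvzz onkoc aer
Hunk 3: at line 5 remove [hruqq,atdyy] add [tszsi,pyr,orty] -> 15 lines: apqc zlr vccju jnmg cqjm kqog tszsi pyr orty kptgi otc foo fqvzz onkoc aer
Hunk 4: at line 2 remove [vccju,jnmg] add [bmn,fumjj] -> 15 lines: apqc zlr bmn fumjj cqjm kqog tszsi pyr orty kptgi otc foo fqvzz onkoc aer
Hunk 5: at line 9 remove [otc,foo,fqvzz] add [psy] -> 13 lines: apqc zlr bmn fumjj cqjm kqog tszsi pyr orty kptgi psy onkoc aer

Answer: apqc
zlr
bmn
fumjj
cqjm
kqog
tszsi
pyr
orty
kptgi
psy
onkoc
aer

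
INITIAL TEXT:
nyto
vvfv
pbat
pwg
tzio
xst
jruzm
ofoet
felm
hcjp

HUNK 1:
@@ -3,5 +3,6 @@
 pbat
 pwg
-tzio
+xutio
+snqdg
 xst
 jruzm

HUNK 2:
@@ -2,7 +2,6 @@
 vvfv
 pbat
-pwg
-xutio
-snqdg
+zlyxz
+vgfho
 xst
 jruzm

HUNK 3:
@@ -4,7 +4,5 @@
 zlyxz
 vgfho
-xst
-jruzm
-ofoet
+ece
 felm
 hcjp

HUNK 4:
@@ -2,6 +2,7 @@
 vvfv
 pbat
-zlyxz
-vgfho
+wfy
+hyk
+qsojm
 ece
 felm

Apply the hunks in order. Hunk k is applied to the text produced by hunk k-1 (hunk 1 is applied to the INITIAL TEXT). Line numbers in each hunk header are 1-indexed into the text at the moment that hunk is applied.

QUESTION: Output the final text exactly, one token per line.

Hunk 1: at line 3 remove [tzio] add [xutio,snqdg] -> 11 lines: nyto vvfv pbat pwg xutio snqdg xst jruzm ofoet felm hcjp
Hunk 2: at line 2 remove [pwg,xutio,snqdg] add [zlyxz,vgfho] -> 10 lines: nyto vvfv pbat zlyxz vgfho xst jruzm ofoet felm hcjp
Hunk 3: at line 4 remove [xst,jruzm,ofoet] add [ece] -> 8 lines: nyto vvfv pbat zlyxz vgfho ece felm hcjp
Hunk 4: at line 2 remove [zlyxz,vgfho] add [wfy,hyk,qsojm] -> 9 lines: nyto vvfv pbat wfy hyk qsojm ece felm hcjp

Answer: nyto
vvfv
pbat
wfy
hyk
qsojm
ece
felm
hcjp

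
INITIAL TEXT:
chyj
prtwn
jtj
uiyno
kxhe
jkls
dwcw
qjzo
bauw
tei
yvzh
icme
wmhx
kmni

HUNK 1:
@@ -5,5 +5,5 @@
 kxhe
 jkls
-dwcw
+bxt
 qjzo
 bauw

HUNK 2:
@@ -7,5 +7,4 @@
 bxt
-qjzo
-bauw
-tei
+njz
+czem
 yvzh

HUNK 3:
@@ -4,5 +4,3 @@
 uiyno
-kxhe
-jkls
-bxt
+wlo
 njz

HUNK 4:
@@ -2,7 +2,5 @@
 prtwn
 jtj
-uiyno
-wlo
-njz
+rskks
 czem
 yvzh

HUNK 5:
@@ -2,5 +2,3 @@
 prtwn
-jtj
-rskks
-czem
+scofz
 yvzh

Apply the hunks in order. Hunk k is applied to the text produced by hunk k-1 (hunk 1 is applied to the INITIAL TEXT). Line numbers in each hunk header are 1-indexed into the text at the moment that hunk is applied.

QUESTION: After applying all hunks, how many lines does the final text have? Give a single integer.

Hunk 1: at line 5 remove [dwcw] add [bxt] -> 14 lines: chyj prtwn jtj uiyno kxhe jkls bxt qjzo bauw tei yvzh icme wmhx kmni
Hunk 2: at line 7 remove [qjzo,bauw,tei] add [njz,czem] -> 13 lines: chyj prtwn jtj uiyno kxhe jkls bxt njz czem yvzh icme wmhx kmni
Hunk 3: at line 4 remove [kxhe,jkls,bxt] add [wlo] -> 11 lines: chyj prtwn jtj uiyno wlo njz czem yvzh icme wmhx kmni
Hunk 4: at line 2 remove [uiyno,wlo,njz] add [rskks] -> 9 lines: chyj prtwn jtj rskks czem yvzh icme wmhx kmni
Hunk 5: at line 2 remove [jtj,rskks,czem] add [scofz] -> 7 lines: chyj prtwn scofz yvzh icme wmhx kmni
Final line count: 7

Answer: 7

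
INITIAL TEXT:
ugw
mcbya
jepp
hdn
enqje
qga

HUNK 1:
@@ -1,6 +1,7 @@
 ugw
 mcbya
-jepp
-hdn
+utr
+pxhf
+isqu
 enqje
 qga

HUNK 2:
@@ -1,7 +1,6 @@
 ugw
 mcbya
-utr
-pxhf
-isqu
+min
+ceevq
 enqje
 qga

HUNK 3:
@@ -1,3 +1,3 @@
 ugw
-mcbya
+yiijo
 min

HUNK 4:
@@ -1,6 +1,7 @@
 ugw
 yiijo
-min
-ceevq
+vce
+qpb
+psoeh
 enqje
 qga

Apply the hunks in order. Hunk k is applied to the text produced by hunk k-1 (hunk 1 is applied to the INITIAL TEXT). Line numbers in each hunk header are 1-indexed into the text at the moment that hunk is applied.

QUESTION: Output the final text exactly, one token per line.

Hunk 1: at line 1 remove [jepp,hdn] add [utr,pxhf,isqu] -> 7 lines: ugw mcbya utr pxhf isqu enqje qga
Hunk 2: at line 1 remove [utr,pxhf,isqu] add [min,ceevq] -> 6 lines: ugw mcbya min ceevq enqje qga
Hunk 3: at line 1 remove [mcbya] add [yiijo] -> 6 lines: ugw yiijo min ceevq enqje qga
Hunk 4: at line 1 remove [min,ceevq] add [vce,qpb,psoeh] -> 7 lines: ugw yiijo vce qpb psoeh enqje qga

Answer: ugw
yiijo
vce
qpb
psoeh
enqje
qga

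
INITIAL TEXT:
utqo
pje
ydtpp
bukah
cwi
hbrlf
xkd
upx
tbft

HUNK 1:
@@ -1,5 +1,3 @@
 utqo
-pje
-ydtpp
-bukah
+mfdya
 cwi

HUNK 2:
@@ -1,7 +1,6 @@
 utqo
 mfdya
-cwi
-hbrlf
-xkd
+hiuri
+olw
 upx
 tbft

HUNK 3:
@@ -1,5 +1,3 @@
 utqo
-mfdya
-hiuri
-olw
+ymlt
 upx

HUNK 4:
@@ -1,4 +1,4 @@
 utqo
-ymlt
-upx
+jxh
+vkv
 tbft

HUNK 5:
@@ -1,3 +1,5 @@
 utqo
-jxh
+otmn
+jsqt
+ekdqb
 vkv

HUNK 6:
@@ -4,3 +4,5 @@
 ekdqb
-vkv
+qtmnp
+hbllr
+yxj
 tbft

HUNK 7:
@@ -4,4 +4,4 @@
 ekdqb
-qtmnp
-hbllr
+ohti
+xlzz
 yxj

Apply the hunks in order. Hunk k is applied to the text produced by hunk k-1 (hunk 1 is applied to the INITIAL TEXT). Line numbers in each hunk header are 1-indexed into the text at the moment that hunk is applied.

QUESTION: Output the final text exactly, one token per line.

Answer: utqo
otmn
jsqt
ekdqb
ohti
xlzz
yxj
tbft

Derivation:
Hunk 1: at line 1 remove [pje,ydtpp,bukah] add [mfdya] -> 7 lines: utqo mfdya cwi hbrlf xkd upx tbft
Hunk 2: at line 1 remove [cwi,hbrlf,xkd] add [hiuri,olw] -> 6 lines: utqo mfdya hiuri olw upx tbft
Hunk 3: at line 1 remove [mfdya,hiuri,olw] add [ymlt] -> 4 lines: utqo ymlt upx tbft
Hunk 4: at line 1 remove [ymlt,upx] add [jxh,vkv] -> 4 lines: utqo jxh vkv tbft
Hunk 5: at line 1 remove [jxh] add [otmn,jsqt,ekdqb] -> 6 lines: utqo otmn jsqt ekdqb vkv tbft
Hunk 6: at line 4 remove [vkv] add [qtmnp,hbllr,yxj] -> 8 lines: utqo otmn jsqt ekdqb qtmnp hbllr yxj tbft
Hunk 7: at line 4 remove [qtmnp,hbllr] add [ohti,xlzz] -> 8 lines: utqo otmn jsqt ekdqb ohti xlzz yxj tbft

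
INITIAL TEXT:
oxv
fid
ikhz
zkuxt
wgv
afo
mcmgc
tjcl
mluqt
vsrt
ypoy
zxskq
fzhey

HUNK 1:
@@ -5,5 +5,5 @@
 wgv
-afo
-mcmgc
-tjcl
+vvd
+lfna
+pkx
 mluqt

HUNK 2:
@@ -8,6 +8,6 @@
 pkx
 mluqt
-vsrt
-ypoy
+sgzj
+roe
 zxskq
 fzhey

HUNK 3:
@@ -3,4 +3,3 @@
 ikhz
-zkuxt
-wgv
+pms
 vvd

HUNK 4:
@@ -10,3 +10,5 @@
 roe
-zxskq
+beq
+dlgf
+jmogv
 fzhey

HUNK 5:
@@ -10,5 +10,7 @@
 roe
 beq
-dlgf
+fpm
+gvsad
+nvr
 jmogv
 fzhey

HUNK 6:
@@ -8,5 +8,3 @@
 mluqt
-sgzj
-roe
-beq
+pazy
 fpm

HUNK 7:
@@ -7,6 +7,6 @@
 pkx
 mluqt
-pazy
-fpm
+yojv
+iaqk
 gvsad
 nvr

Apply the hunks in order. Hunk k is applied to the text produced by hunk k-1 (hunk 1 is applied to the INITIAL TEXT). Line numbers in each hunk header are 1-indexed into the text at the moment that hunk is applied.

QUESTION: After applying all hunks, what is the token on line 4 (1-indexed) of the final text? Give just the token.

Hunk 1: at line 5 remove [afo,mcmgc,tjcl] add [vvd,lfna,pkx] -> 13 lines: oxv fid ikhz zkuxt wgv vvd lfna pkx mluqt vsrt ypoy zxskq fzhey
Hunk 2: at line 8 remove [vsrt,ypoy] add [sgzj,roe] -> 13 lines: oxv fid ikhz zkuxt wgv vvd lfna pkx mluqt sgzj roe zxskq fzhey
Hunk 3: at line 3 remove [zkuxt,wgv] add [pms] -> 12 lines: oxv fid ikhz pms vvd lfna pkx mluqt sgzj roe zxskq fzhey
Hunk 4: at line 10 remove [zxskq] add [beq,dlgf,jmogv] -> 14 lines: oxv fid ikhz pms vvd lfna pkx mluqt sgzj roe beq dlgf jmogv fzhey
Hunk 5: at line 10 remove [dlgf] add [fpm,gvsad,nvr] -> 16 lines: oxv fid ikhz pms vvd lfna pkx mluqt sgzj roe beq fpm gvsad nvr jmogv fzhey
Hunk 6: at line 8 remove [sgzj,roe,beq] add [pazy] -> 14 lines: oxv fid ikhz pms vvd lfna pkx mluqt pazy fpm gvsad nvr jmogv fzhey
Hunk 7: at line 7 remove [pazy,fpm] add [yojv,iaqk] -> 14 lines: oxv fid ikhz pms vvd lfna pkx mluqt yojv iaqk gvsad nvr jmogv fzhey
Final line 4: pms

Answer: pms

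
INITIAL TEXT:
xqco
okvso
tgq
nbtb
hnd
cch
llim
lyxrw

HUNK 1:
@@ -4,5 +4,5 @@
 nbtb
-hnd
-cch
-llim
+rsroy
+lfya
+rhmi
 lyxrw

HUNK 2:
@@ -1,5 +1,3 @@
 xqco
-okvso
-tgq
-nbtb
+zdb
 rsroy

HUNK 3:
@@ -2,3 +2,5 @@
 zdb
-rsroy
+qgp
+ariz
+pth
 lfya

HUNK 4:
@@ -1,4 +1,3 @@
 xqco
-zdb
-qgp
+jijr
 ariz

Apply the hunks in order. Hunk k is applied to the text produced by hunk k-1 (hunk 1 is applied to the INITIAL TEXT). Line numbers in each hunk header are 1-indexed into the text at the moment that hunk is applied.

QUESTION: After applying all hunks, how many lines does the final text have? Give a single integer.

Hunk 1: at line 4 remove [hnd,cch,llim] add [rsroy,lfya,rhmi] -> 8 lines: xqco okvso tgq nbtb rsroy lfya rhmi lyxrw
Hunk 2: at line 1 remove [okvso,tgq,nbtb] add [zdb] -> 6 lines: xqco zdb rsroy lfya rhmi lyxrw
Hunk 3: at line 2 remove [rsroy] add [qgp,ariz,pth] -> 8 lines: xqco zdb qgp ariz pth lfya rhmi lyxrw
Hunk 4: at line 1 remove [zdb,qgp] add [jijr] -> 7 lines: xqco jijr ariz pth lfya rhmi lyxrw
Final line count: 7

Answer: 7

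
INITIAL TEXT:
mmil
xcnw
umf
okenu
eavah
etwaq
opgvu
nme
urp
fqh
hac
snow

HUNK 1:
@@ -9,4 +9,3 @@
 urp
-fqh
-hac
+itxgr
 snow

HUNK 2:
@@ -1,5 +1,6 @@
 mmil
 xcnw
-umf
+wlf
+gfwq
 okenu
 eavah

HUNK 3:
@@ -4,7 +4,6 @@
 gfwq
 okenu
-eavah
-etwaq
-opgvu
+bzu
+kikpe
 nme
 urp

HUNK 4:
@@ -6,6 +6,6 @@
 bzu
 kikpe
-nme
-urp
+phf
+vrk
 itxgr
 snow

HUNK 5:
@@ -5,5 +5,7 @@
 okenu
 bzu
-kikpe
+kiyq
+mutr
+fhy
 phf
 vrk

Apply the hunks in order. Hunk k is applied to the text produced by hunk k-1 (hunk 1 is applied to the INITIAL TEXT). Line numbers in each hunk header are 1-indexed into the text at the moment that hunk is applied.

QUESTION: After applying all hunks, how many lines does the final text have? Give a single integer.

Answer: 13

Derivation:
Hunk 1: at line 9 remove [fqh,hac] add [itxgr] -> 11 lines: mmil xcnw umf okenu eavah etwaq opgvu nme urp itxgr snow
Hunk 2: at line 1 remove [umf] add [wlf,gfwq] -> 12 lines: mmil xcnw wlf gfwq okenu eavah etwaq opgvu nme urp itxgr snow
Hunk 3: at line 4 remove [eavah,etwaq,opgvu] add [bzu,kikpe] -> 11 lines: mmil xcnw wlf gfwq okenu bzu kikpe nme urp itxgr snow
Hunk 4: at line 6 remove [nme,urp] add [phf,vrk] -> 11 lines: mmil xcnw wlf gfwq okenu bzu kikpe phf vrk itxgr snow
Hunk 5: at line 5 remove [kikpe] add [kiyq,mutr,fhy] -> 13 lines: mmil xcnw wlf gfwq okenu bzu kiyq mutr fhy phf vrk itxgr snow
Final line count: 13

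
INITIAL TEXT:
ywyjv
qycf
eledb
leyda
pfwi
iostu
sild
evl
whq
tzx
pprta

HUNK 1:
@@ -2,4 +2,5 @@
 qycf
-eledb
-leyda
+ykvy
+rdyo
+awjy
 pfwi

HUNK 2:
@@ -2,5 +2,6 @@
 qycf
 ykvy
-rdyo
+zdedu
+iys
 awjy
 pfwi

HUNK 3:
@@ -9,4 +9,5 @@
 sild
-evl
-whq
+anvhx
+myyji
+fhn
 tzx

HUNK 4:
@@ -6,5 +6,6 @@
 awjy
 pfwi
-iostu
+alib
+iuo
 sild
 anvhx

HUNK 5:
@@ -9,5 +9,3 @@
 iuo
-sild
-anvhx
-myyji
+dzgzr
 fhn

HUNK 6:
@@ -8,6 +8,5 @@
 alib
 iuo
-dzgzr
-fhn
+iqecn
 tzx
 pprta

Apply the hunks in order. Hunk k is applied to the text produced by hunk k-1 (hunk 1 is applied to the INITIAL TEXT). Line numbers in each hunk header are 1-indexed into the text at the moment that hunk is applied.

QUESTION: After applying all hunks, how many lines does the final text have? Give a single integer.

Answer: 12

Derivation:
Hunk 1: at line 2 remove [eledb,leyda] add [ykvy,rdyo,awjy] -> 12 lines: ywyjv qycf ykvy rdyo awjy pfwi iostu sild evl whq tzx pprta
Hunk 2: at line 2 remove [rdyo] add [zdedu,iys] -> 13 lines: ywyjv qycf ykvy zdedu iys awjy pfwi iostu sild evl whq tzx pprta
Hunk 3: at line 9 remove [evl,whq] add [anvhx,myyji,fhn] -> 14 lines: ywyjv qycf ykvy zdedu iys awjy pfwi iostu sild anvhx myyji fhn tzx pprta
Hunk 4: at line 6 remove [iostu] add [alib,iuo] -> 15 lines: ywyjv qycf ykvy zdedu iys awjy pfwi alib iuo sild anvhx myyji fhn tzx pprta
Hunk 5: at line 9 remove [sild,anvhx,myyji] add [dzgzr] -> 13 lines: ywyjv qycf ykvy zdedu iys awjy pfwi alib iuo dzgzr fhn tzx pprta
Hunk 6: at line 8 remove [dzgzr,fhn] add [iqecn] -> 12 lines: ywyjv qycf ykvy zdedu iys awjy pfwi alib iuo iqecn tzx pprta
Final line count: 12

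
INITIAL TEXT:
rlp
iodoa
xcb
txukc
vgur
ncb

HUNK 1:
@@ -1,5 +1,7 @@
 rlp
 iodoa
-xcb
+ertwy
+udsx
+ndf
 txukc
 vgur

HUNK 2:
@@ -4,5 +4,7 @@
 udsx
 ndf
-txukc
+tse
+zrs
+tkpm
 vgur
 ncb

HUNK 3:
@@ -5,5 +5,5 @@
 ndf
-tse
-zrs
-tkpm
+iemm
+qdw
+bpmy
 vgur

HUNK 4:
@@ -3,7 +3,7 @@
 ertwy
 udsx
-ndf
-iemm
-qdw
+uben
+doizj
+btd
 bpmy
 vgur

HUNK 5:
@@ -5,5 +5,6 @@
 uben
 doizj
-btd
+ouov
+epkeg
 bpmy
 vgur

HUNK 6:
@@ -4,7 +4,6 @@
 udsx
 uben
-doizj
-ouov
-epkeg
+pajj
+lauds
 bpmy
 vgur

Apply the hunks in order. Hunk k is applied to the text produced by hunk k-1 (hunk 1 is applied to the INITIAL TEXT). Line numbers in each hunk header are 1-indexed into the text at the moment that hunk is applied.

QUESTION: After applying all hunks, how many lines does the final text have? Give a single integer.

Hunk 1: at line 1 remove [xcb] add [ertwy,udsx,ndf] -> 8 lines: rlp iodoa ertwy udsx ndf txukc vgur ncb
Hunk 2: at line 4 remove [txukc] add [tse,zrs,tkpm] -> 10 lines: rlp iodoa ertwy udsx ndf tse zrs tkpm vgur ncb
Hunk 3: at line 5 remove [tse,zrs,tkpm] add [iemm,qdw,bpmy] -> 10 lines: rlp iodoa ertwy udsx ndf iemm qdw bpmy vgur ncb
Hunk 4: at line 3 remove [ndf,iemm,qdw] add [uben,doizj,btd] -> 10 lines: rlp iodoa ertwy udsx uben doizj btd bpmy vgur ncb
Hunk 5: at line 5 remove [btd] add [ouov,epkeg] -> 11 lines: rlp iodoa ertwy udsx uben doizj ouov epkeg bpmy vgur ncb
Hunk 6: at line 4 remove [doizj,ouov,epkeg] add [pajj,lauds] -> 10 lines: rlp iodoa ertwy udsx uben pajj lauds bpmy vgur ncb
Final line count: 10

Answer: 10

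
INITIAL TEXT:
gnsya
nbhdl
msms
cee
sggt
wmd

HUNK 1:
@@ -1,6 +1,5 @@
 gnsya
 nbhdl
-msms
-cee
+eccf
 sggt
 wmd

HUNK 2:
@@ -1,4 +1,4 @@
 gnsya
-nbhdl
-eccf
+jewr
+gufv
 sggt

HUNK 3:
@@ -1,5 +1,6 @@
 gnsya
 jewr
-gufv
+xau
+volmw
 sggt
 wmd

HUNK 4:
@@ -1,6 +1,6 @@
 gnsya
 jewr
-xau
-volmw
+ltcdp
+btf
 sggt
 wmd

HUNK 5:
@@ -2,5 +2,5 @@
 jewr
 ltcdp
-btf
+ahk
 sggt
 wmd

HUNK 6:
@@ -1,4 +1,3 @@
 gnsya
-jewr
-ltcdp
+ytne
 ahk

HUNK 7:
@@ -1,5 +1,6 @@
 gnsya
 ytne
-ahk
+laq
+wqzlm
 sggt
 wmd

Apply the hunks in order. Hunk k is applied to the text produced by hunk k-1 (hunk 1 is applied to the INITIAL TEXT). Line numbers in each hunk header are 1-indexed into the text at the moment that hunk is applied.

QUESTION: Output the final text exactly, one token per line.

Hunk 1: at line 1 remove [msms,cee] add [eccf] -> 5 lines: gnsya nbhdl eccf sggt wmd
Hunk 2: at line 1 remove [nbhdl,eccf] add [jewr,gufv] -> 5 lines: gnsya jewr gufv sggt wmd
Hunk 3: at line 1 remove [gufv] add [xau,volmw] -> 6 lines: gnsya jewr xau volmw sggt wmd
Hunk 4: at line 1 remove [xau,volmw] add [ltcdp,btf] -> 6 lines: gnsya jewr ltcdp btf sggt wmd
Hunk 5: at line 2 remove [btf] add [ahk] -> 6 lines: gnsya jewr ltcdp ahk sggt wmd
Hunk 6: at line 1 remove [jewr,ltcdp] add [ytne] -> 5 lines: gnsya ytne ahk sggt wmd
Hunk 7: at line 1 remove [ahk] add [laq,wqzlm] -> 6 lines: gnsya ytne laq wqzlm sggt wmd

Answer: gnsya
ytne
laq
wqzlm
sggt
wmd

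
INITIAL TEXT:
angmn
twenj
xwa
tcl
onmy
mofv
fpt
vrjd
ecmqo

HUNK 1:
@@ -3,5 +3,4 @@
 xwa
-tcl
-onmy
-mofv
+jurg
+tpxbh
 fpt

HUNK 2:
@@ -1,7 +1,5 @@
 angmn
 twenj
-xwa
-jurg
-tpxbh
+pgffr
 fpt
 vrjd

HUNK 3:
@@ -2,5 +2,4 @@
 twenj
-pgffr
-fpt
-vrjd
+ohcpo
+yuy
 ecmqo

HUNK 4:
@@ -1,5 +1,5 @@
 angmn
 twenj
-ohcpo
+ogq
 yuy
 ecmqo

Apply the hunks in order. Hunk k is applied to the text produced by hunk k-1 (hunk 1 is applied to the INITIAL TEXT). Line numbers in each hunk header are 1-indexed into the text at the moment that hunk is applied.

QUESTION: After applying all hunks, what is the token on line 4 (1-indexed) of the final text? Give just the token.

Hunk 1: at line 3 remove [tcl,onmy,mofv] add [jurg,tpxbh] -> 8 lines: angmn twenj xwa jurg tpxbh fpt vrjd ecmqo
Hunk 2: at line 1 remove [xwa,jurg,tpxbh] add [pgffr] -> 6 lines: angmn twenj pgffr fpt vrjd ecmqo
Hunk 3: at line 2 remove [pgffr,fpt,vrjd] add [ohcpo,yuy] -> 5 lines: angmn twenj ohcpo yuy ecmqo
Hunk 4: at line 1 remove [ohcpo] add [ogq] -> 5 lines: angmn twenj ogq yuy ecmqo
Final line 4: yuy

Answer: yuy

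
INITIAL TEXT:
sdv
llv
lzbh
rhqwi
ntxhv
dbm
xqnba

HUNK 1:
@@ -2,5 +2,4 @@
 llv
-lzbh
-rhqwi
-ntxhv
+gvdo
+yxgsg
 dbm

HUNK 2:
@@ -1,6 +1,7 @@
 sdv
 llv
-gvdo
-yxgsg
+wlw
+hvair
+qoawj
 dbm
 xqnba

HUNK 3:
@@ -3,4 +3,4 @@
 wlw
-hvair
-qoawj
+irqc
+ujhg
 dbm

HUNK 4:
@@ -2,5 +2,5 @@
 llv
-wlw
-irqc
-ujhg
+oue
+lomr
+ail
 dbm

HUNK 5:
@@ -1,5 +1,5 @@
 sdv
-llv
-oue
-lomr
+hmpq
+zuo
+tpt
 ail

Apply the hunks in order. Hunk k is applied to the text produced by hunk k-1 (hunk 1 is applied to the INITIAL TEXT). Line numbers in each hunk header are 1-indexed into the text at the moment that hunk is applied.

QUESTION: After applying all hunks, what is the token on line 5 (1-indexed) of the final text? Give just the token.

Answer: ail

Derivation:
Hunk 1: at line 2 remove [lzbh,rhqwi,ntxhv] add [gvdo,yxgsg] -> 6 lines: sdv llv gvdo yxgsg dbm xqnba
Hunk 2: at line 1 remove [gvdo,yxgsg] add [wlw,hvair,qoawj] -> 7 lines: sdv llv wlw hvair qoawj dbm xqnba
Hunk 3: at line 3 remove [hvair,qoawj] add [irqc,ujhg] -> 7 lines: sdv llv wlw irqc ujhg dbm xqnba
Hunk 4: at line 2 remove [wlw,irqc,ujhg] add [oue,lomr,ail] -> 7 lines: sdv llv oue lomr ail dbm xqnba
Hunk 5: at line 1 remove [llv,oue,lomr] add [hmpq,zuo,tpt] -> 7 lines: sdv hmpq zuo tpt ail dbm xqnba
Final line 5: ail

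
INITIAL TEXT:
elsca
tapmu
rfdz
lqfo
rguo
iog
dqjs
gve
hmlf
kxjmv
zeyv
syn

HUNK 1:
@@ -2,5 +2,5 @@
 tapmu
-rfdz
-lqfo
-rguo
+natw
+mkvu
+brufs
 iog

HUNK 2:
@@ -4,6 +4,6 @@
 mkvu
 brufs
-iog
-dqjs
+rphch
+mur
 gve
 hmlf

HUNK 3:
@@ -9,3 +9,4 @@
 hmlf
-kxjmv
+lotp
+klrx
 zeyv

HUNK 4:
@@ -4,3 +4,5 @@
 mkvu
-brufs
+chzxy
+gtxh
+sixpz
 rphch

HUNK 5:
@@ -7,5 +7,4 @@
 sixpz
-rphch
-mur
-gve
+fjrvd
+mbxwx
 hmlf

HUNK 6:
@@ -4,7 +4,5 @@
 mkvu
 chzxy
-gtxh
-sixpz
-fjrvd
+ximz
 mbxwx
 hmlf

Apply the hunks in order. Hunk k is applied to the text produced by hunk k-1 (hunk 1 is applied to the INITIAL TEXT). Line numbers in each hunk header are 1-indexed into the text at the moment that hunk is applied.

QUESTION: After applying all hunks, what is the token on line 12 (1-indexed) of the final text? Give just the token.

Hunk 1: at line 2 remove [rfdz,lqfo,rguo] add [natw,mkvu,brufs] -> 12 lines: elsca tapmu natw mkvu brufs iog dqjs gve hmlf kxjmv zeyv syn
Hunk 2: at line 4 remove [iog,dqjs] add [rphch,mur] -> 12 lines: elsca tapmu natw mkvu brufs rphch mur gve hmlf kxjmv zeyv syn
Hunk 3: at line 9 remove [kxjmv] add [lotp,klrx] -> 13 lines: elsca tapmu natw mkvu brufs rphch mur gve hmlf lotp klrx zeyv syn
Hunk 4: at line 4 remove [brufs] add [chzxy,gtxh,sixpz] -> 15 lines: elsca tapmu natw mkvu chzxy gtxh sixpz rphch mur gve hmlf lotp klrx zeyv syn
Hunk 5: at line 7 remove [rphch,mur,gve] add [fjrvd,mbxwx] -> 14 lines: elsca tapmu natw mkvu chzxy gtxh sixpz fjrvd mbxwx hmlf lotp klrx zeyv syn
Hunk 6: at line 4 remove [gtxh,sixpz,fjrvd] add [ximz] -> 12 lines: elsca tapmu natw mkvu chzxy ximz mbxwx hmlf lotp klrx zeyv syn
Final line 12: syn

Answer: syn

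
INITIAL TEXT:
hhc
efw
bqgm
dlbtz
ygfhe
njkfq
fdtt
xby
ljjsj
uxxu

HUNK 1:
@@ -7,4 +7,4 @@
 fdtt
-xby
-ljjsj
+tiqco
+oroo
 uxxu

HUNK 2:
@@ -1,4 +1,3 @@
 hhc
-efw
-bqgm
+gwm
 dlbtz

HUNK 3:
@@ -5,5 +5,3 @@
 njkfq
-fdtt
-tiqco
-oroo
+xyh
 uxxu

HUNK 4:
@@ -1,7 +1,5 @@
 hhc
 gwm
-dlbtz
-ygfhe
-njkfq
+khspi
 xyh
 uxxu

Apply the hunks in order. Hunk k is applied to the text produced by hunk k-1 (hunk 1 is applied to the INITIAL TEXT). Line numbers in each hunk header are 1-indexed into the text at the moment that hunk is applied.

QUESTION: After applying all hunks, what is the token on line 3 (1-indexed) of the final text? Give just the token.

Hunk 1: at line 7 remove [xby,ljjsj] add [tiqco,oroo] -> 10 lines: hhc efw bqgm dlbtz ygfhe njkfq fdtt tiqco oroo uxxu
Hunk 2: at line 1 remove [efw,bqgm] add [gwm] -> 9 lines: hhc gwm dlbtz ygfhe njkfq fdtt tiqco oroo uxxu
Hunk 3: at line 5 remove [fdtt,tiqco,oroo] add [xyh] -> 7 lines: hhc gwm dlbtz ygfhe njkfq xyh uxxu
Hunk 4: at line 1 remove [dlbtz,ygfhe,njkfq] add [khspi] -> 5 lines: hhc gwm khspi xyh uxxu
Final line 3: khspi

Answer: khspi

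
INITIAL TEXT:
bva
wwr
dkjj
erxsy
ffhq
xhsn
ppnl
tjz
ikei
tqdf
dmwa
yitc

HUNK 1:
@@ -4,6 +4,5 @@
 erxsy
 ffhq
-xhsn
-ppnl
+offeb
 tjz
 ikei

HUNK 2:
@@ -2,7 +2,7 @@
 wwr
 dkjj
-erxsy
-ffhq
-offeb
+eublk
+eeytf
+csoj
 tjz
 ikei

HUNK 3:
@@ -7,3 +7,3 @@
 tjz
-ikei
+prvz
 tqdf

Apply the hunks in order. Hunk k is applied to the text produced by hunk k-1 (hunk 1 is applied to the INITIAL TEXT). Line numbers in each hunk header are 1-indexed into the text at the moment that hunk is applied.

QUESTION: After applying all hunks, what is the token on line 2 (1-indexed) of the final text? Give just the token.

Answer: wwr

Derivation:
Hunk 1: at line 4 remove [xhsn,ppnl] add [offeb] -> 11 lines: bva wwr dkjj erxsy ffhq offeb tjz ikei tqdf dmwa yitc
Hunk 2: at line 2 remove [erxsy,ffhq,offeb] add [eublk,eeytf,csoj] -> 11 lines: bva wwr dkjj eublk eeytf csoj tjz ikei tqdf dmwa yitc
Hunk 3: at line 7 remove [ikei] add [prvz] -> 11 lines: bva wwr dkjj eublk eeytf csoj tjz prvz tqdf dmwa yitc
Final line 2: wwr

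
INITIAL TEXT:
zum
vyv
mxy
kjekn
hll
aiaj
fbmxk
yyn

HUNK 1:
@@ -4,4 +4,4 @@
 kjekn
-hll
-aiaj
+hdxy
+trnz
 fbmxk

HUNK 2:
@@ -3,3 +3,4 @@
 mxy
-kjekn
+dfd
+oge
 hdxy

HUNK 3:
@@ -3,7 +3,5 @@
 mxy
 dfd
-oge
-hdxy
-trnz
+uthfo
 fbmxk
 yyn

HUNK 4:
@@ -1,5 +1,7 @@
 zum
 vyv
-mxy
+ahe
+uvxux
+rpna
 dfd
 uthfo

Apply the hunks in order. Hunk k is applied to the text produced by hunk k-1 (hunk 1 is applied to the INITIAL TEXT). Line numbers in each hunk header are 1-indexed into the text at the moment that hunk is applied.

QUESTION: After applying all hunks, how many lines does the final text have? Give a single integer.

Answer: 9

Derivation:
Hunk 1: at line 4 remove [hll,aiaj] add [hdxy,trnz] -> 8 lines: zum vyv mxy kjekn hdxy trnz fbmxk yyn
Hunk 2: at line 3 remove [kjekn] add [dfd,oge] -> 9 lines: zum vyv mxy dfd oge hdxy trnz fbmxk yyn
Hunk 3: at line 3 remove [oge,hdxy,trnz] add [uthfo] -> 7 lines: zum vyv mxy dfd uthfo fbmxk yyn
Hunk 4: at line 1 remove [mxy] add [ahe,uvxux,rpna] -> 9 lines: zum vyv ahe uvxux rpna dfd uthfo fbmxk yyn
Final line count: 9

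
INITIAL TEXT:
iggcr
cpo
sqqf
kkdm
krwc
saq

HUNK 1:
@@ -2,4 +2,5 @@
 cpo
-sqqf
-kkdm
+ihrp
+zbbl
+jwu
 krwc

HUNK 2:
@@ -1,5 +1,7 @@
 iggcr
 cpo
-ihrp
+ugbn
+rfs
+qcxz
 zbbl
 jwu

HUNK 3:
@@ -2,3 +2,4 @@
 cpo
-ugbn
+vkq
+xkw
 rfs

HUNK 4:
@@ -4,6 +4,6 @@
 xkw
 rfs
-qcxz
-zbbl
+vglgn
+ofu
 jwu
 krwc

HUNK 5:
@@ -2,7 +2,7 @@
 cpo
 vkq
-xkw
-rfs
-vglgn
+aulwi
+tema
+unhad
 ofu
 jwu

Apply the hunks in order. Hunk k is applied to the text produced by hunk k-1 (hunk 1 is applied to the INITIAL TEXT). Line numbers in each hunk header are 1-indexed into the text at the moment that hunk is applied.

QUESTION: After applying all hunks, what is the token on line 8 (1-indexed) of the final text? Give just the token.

Hunk 1: at line 2 remove [sqqf,kkdm] add [ihrp,zbbl,jwu] -> 7 lines: iggcr cpo ihrp zbbl jwu krwc saq
Hunk 2: at line 1 remove [ihrp] add [ugbn,rfs,qcxz] -> 9 lines: iggcr cpo ugbn rfs qcxz zbbl jwu krwc saq
Hunk 3: at line 2 remove [ugbn] add [vkq,xkw] -> 10 lines: iggcr cpo vkq xkw rfs qcxz zbbl jwu krwc saq
Hunk 4: at line 4 remove [qcxz,zbbl] add [vglgn,ofu] -> 10 lines: iggcr cpo vkq xkw rfs vglgn ofu jwu krwc saq
Hunk 5: at line 2 remove [xkw,rfs,vglgn] add [aulwi,tema,unhad] -> 10 lines: iggcr cpo vkq aulwi tema unhad ofu jwu krwc saq
Final line 8: jwu

Answer: jwu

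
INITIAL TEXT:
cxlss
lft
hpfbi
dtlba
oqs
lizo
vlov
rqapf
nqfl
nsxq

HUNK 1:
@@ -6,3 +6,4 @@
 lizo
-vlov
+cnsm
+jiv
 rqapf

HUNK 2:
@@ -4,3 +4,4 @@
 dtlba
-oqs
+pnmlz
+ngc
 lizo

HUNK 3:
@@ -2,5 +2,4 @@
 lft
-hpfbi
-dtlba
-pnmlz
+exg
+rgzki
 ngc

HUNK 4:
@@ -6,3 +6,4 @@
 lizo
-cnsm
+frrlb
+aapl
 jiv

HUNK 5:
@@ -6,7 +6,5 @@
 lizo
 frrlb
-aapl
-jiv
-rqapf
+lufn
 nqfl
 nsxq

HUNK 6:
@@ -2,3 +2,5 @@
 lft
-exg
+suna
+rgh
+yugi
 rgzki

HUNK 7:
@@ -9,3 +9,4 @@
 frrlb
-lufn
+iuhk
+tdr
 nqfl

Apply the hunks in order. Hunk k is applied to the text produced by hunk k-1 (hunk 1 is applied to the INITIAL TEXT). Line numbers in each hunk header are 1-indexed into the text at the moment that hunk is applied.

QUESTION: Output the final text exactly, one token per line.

Answer: cxlss
lft
suna
rgh
yugi
rgzki
ngc
lizo
frrlb
iuhk
tdr
nqfl
nsxq

Derivation:
Hunk 1: at line 6 remove [vlov] add [cnsm,jiv] -> 11 lines: cxlss lft hpfbi dtlba oqs lizo cnsm jiv rqapf nqfl nsxq
Hunk 2: at line 4 remove [oqs] add [pnmlz,ngc] -> 12 lines: cxlss lft hpfbi dtlba pnmlz ngc lizo cnsm jiv rqapf nqfl nsxq
Hunk 3: at line 2 remove [hpfbi,dtlba,pnmlz] add [exg,rgzki] -> 11 lines: cxlss lft exg rgzki ngc lizo cnsm jiv rqapf nqfl nsxq
Hunk 4: at line 6 remove [cnsm] add [frrlb,aapl] -> 12 lines: cxlss lft exg rgzki ngc lizo frrlb aapl jiv rqapf nqfl nsxq
Hunk 5: at line 6 remove [aapl,jiv,rqapf] add [lufn] -> 10 lines: cxlss lft exg rgzki ngc lizo frrlb lufn nqfl nsxq
Hunk 6: at line 2 remove [exg] add [suna,rgh,yugi] -> 12 lines: cxlss lft suna rgh yugi rgzki ngc lizo frrlb lufn nqfl nsxq
Hunk 7: at line 9 remove [lufn] add [iuhk,tdr] -> 13 lines: cxlss lft suna rgh yugi rgzki ngc lizo frrlb iuhk tdr nqfl nsxq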